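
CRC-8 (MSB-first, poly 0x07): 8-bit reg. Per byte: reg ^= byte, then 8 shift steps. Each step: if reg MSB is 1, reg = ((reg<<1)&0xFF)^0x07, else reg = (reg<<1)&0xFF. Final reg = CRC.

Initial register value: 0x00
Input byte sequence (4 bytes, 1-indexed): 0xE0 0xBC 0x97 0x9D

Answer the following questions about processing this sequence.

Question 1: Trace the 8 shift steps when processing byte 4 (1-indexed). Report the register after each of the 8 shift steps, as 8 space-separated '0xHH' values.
After byte 1 (0xE0): reg=0xAE
After byte 2 (0xBC): reg=0x7E
After byte 3 (0x97): reg=0x91
Register before byte 4: 0x91
After XOR with byte 0x9D: 0x0C

Answer: 0x18 0x30 0x60 0xC0 0x87 0x09 0x12 0x24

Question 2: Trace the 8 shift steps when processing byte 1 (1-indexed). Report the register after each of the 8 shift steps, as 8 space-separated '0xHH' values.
Answer: 0xC7 0x89 0x15 0x2A 0x54 0xA8 0x57 0xAE

Derivation:
Register before byte 1: 0x00
After XOR with byte 0xE0: 0xE0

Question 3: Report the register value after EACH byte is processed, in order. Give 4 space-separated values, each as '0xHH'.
0xAE 0x7E 0x91 0x24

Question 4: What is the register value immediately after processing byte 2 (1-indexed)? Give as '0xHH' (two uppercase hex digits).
Answer: 0x7E

Derivation:
After byte 1 (0xE0): reg=0xAE
After byte 2 (0xBC): reg=0x7E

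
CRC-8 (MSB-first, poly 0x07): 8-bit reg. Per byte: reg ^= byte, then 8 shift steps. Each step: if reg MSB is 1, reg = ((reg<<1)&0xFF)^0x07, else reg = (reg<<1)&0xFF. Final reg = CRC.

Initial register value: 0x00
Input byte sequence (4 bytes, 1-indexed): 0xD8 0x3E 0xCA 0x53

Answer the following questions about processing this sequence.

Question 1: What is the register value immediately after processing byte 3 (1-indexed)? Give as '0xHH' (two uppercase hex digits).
After byte 1 (0xD8): reg=0x06
After byte 2 (0x3E): reg=0xA8
After byte 3 (0xCA): reg=0x29

Answer: 0x29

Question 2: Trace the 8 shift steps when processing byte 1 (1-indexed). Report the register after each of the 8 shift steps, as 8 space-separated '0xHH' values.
Answer: 0xB7 0x69 0xD2 0xA3 0x41 0x82 0x03 0x06

Derivation:
Register before byte 1: 0x00
After XOR with byte 0xD8: 0xD8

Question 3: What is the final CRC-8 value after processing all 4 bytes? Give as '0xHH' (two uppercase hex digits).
Answer: 0x61

Derivation:
After byte 1 (0xD8): reg=0x06
After byte 2 (0x3E): reg=0xA8
After byte 3 (0xCA): reg=0x29
After byte 4 (0x53): reg=0x61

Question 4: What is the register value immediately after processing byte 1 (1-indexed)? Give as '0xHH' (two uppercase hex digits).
After byte 1 (0xD8): reg=0x06

Answer: 0x06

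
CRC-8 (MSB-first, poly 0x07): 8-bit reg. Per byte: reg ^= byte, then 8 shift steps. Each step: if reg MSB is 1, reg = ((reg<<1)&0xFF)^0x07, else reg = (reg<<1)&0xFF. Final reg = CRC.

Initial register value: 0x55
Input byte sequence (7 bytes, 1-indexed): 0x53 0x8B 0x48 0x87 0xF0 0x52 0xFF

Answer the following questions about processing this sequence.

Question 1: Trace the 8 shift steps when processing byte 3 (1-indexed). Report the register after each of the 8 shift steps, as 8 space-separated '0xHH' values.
Answer: 0x1B 0x36 0x6C 0xD8 0xB7 0x69 0xD2 0xA3

Derivation:
After byte 1 (0x53): reg=0x12
After byte 2 (0x8B): reg=0xC6
Register before byte 3: 0xC6
After XOR with byte 0x48: 0x8E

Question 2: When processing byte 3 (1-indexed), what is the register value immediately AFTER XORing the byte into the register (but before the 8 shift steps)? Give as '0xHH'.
Answer: 0x8E

Derivation:
Register before byte 3: 0xC6
Byte 3: 0x48
0xC6 XOR 0x48 = 0x8E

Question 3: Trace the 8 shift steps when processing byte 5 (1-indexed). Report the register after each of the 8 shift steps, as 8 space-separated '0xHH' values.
Answer: 0x18 0x30 0x60 0xC0 0x87 0x09 0x12 0x24

Derivation:
After byte 1 (0x53): reg=0x12
After byte 2 (0x8B): reg=0xC6
After byte 3 (0x48): reg=0xA3
After byte 4 (0x87): reg=0xFC
Register before byte 5: 0xFC
After XOR with byte 0xF0: 0x0C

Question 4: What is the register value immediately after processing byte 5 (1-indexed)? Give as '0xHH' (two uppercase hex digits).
After byte 1 (0x53): reg=0x12
After byte 2 (0x8B): reg=0xC6
After byte 3 (0x48): reg=0xA3
After byte 4 (0x87): reg=0xFC
After byte 5 (0xF0): reg=0x24

Answer: 0x24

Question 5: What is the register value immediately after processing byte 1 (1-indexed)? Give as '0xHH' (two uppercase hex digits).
After byte 1 (0x53): reg=0x12

Answer: 0x12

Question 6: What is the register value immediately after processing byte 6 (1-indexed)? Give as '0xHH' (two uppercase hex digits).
Answer: 0x45

Derivation:
After byte 1 (0x53): reg=0x12
After byte 2 (0x8B): reg=0xC6
After byte 3 (0x48): reg=0xA3
After byte 4 (0x87): reg=0xFC
After byte 5 (0xF0): reg=0x24
After byte 6 (0x52): reg=0x45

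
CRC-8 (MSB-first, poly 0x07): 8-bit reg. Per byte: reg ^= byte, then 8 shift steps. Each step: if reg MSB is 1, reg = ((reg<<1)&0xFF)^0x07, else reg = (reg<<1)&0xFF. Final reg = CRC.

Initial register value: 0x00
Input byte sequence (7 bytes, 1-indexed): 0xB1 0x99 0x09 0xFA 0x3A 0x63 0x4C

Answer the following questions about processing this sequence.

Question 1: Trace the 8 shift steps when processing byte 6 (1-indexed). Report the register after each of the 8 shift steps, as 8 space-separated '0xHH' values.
After byte 1 (0xB1): reg=0x1E
After byte 2 (0x99): reg=0x9C
After byte 3 (0x09): reg=0xE2
After byte 4 (0xFA): reg=0x48
After byte 5 (0x3A): reg=0x59
Register before byte 6: 0x59
After XOR with byte 0x63: 0x3A

Answer: 0x74 0xE8 0xD7 0xA9 0x55 0xAA 0x53 0xA6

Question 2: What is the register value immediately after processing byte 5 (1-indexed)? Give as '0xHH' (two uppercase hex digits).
Answer: 0x59

Derivation:
After byte 1 (0xB1): reg=0x1E
After byte 2 (0x99): reg=0x9C
After byte 3 (0x09): reg=0xE2
After byte 4 (0xFA): reg=0x48
After byte 5 (0x3A): reg=0x59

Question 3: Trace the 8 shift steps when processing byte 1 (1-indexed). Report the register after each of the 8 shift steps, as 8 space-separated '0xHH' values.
Register before byte 1: 0x00
After XOR with byte 0xB1: 0xB1

Answer: 0x65 0xCA 0x93 0x21 0x42 0x84 0x0F 0x1E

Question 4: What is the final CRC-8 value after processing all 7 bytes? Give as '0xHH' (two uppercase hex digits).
After byte 1 (0xB1): reg=0x1E
After byte 2 (0x99): reg=0x9C
After byte 3 (0x09): reg=0xE2
After byte 4 (0xFA): reg=0x48
After byte 5 (0x3A): reg=0x59
After byte 6 (0x63): reg=0xA6
After byte 7 (0x4C): reg=0x98

Answer: 0x98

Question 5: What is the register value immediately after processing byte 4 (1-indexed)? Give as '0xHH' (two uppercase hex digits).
Answer: 0x48

Derivation:
After byte 1 (0xB1): reg=0x1E
After byte 2 (0x99): reg=0x9C
After byte 3 (0x09): reg=0xE2
After byte 4 (0xFA): reg=0x48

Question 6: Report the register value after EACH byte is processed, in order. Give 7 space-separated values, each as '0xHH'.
0x1E 0x9C 0xE2 0x48 0x59 0xA6 0x98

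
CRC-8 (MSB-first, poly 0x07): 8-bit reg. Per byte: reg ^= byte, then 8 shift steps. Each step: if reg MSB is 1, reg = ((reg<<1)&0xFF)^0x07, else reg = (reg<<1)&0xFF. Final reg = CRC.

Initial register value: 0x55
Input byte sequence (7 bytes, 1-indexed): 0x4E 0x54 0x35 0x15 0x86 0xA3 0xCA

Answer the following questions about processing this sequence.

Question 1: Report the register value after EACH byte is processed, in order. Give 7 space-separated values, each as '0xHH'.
0x41 0x6B 0x9D 0xB1 0x85 0xF2 0xA8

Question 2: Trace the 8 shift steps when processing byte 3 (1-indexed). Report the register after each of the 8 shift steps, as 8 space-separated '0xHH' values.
After byte 1 (0x4E): reg=0x41
After byte 2 (0x54): reg=0x6B
Register before byte 3: 0x6B
After XOR with byte 0x35: 0x5E

Answer: 0xBC 0x7F 0xFE 0xFB 0xF1 0xE5 0xCD 0x9D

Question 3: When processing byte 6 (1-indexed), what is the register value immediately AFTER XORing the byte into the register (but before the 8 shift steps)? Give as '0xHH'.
Answer: 0x26

Derivation:
Register before byte 6: 0x85
Byte 6: 0xA3
0x85 XOR 0xA3 = 0x26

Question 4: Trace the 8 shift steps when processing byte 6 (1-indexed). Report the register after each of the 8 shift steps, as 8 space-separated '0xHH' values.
Answer: 0x4C 0x98 0x37 0x6E 0xDC 0xBF 0x79 0xF2

Derivation:
After byte 1 (0x4E): reg=0x41
After byte 2 (0x54): reg=0x6B
After byte 3 (0x35): reg=0x9D
After byte 4 (0x15): reg=0xB1
After byte 5 (0x86): reg=0x85
Register before byte 6: 0x85
After XOR with byte 0xA3: 0x26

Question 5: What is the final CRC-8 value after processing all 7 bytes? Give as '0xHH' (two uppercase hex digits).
After byte 1 (0x4E): reg=0x41
After byte 2 (0x54): reg=0x6B
After byte 3 (0x35): reg=0x9D
After byte 4 (0x15): reg=0xB1
After byte 5 (0x86): reg=0x85
After byte 6 (0xA3): reg=0xF2
After byte 7 (0xCA): reg=0xA8

Answer: 0xA8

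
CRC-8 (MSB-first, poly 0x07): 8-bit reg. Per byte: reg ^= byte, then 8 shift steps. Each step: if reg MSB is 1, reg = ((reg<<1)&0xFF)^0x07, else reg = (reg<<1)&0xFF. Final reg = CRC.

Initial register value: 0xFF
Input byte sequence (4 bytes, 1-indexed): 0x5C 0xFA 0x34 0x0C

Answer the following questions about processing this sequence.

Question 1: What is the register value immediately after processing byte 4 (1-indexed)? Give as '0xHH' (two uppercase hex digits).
Answer: 0xA7

Derivation:
After byte 1 (0x5C): reg=0x60
After byte 2 (0xFA): reg=0xCF
After byte 3 (0x34): reg=0xEF
After byte 4 (0x0C): reg=0xA7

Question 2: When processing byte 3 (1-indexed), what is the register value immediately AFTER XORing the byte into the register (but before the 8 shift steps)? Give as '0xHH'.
Register before byte 3: 0xCF
Byte 3: 0x34
0xCF XOR 0x34 = 0xFB

Answer: 0xFB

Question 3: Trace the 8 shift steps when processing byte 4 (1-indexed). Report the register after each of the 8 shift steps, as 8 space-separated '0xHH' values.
Answer: 0xC1 0x85 0x0D 0x1A 0x34 0x68 0xD0 0xA7

Derivation:
After byte 1 (0x5C): reg=0x60
After byte 2 (0xFA): reg=0xCF
After byte 3 (0x34): reg=0xEF
Register before byte 4: 0xEF
After XOR with byte 0x0C: 0xE3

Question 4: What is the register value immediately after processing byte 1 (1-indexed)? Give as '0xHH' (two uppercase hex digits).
After byte 1 (0x5C): reg=0x60

Answer: 0x60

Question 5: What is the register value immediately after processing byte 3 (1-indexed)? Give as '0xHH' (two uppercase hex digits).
After byte 1 (0x5C): reg=0x60
After byte 2 (0xFA): reg=0xCF
After byte 3 (0x34): reg=0xEF

Answer: 0xEF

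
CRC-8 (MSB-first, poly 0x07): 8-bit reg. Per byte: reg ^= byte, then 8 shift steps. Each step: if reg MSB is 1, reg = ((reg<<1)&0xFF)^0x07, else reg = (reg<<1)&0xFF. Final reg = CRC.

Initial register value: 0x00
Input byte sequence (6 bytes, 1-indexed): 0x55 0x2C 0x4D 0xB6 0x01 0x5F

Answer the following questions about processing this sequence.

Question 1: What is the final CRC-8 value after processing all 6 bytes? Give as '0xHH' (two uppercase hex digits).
Answer: 0xEA

Derivation:
After byte 1 (0x55): reg=0xAC
After byte 2 (0x2C): reg=0x89
After byte 3 (0x4D): reg=0x52
After byte 4 (0xB6): reg=0xB2
After byte 5 (0x01): reg=0x10
After byte 6 (0x5F): reg=0xEA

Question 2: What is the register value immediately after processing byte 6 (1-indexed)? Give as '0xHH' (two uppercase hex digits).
After byte 1 (0x55): reg=0xAC
After byte 2 (0x2C): reg=0x89
After byte 3 (0x4D): reg=0x52
After byte 4 (0xB6): reg=0xB2
After byte 5 (0x01): reg=0x10
After byte 6 (0x5F): reg=0xEA

Answer: 0xEA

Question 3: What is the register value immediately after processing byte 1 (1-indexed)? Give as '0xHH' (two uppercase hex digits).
After byte 1 (0x55): reg=0xAC

Answer: 0xAC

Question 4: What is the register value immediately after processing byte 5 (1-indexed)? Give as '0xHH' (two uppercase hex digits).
After byte 1 (0x55): reg=0xAC
After byte 2 (0x2C): reg=0x89
After byte 3 (0x4D): reg=0x52
After byte 4 (0xB6): reg=0xB2
After byte 5 (0x01): reg=0x10

Answer: 0x10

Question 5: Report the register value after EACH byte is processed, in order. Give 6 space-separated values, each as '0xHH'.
0xAC 0x89 0x52 0xB2 0x10 0xEA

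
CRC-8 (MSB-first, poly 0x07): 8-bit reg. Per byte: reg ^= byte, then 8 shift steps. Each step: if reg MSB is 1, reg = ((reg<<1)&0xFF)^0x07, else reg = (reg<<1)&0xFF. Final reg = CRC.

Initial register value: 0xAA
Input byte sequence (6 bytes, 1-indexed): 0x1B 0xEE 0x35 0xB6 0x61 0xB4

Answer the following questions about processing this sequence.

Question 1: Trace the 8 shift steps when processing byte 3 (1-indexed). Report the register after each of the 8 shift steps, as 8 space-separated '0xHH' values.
After byte 1 (0x1B): reg=0x1E
After byte 2 (0xEE): reg=0xDE
Register before byte 3: 0xDE
After XOR with byte 0x35: 0xEB

Answer: 0xD1 0xA5 0x4D 0x9A 0x33 0x66 0xCC 0x9F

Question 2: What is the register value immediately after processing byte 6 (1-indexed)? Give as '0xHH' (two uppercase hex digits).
After byte 1 (0x1B): reg=0x1E
After byte 2 (0xEE): reg=0xDE
After byte 3 (0x35): reg=0x9F
After byte 4 (0xB6): reg=0xDF
After byte 5 (0x61): reg=0x33
After byte 6 (0xB4): reg=0x9C

Answer: 0x9C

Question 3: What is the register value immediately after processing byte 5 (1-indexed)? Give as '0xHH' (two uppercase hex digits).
After byte 1 (0x1B): reg=0x1E
After byte 2 (0xEE): reg=0xDE
After byte 3 (0x35): reg=0x9F
After byte 4 (0xB6): reg=0xDF
After byte 5 (0x61): reg=0x33

Answer: 0x33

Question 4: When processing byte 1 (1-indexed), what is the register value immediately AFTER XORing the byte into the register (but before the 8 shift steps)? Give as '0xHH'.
Answer: 0xB1

Derivation:
Register before byte 1: 0xAA
Byte 1: 0x1B
0xAA XOR 0x1B = 0xB1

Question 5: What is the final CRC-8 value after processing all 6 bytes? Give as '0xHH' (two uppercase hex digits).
After byte 1 (0x1B): reg=0x1E
After byte 2 (0xEE): reg=0xDE
After byte 3 (0x35): reg=0x9F
After byte 4 (0xB6): reg=0xDF
After byte 5 (0x61): reg=0x33
After byte 6 (0xB4): reg=0x9C

Answer: 0x9C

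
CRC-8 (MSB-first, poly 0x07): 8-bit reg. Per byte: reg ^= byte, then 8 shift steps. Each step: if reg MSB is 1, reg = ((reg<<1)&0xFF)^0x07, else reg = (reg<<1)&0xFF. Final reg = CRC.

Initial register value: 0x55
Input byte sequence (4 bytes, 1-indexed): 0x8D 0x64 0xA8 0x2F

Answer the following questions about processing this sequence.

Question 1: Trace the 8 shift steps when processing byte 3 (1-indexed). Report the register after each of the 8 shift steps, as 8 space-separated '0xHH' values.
After byte 1 (0x8D): reg=0x06
After byte 2 (0x64): reg=0x29
Register before byte 3: 0x29
After XOR with byte 0xA8: 0x81

Answer: 0x05 0x0A 0x14 0x28 0x50 0xA0 0x47 0x8E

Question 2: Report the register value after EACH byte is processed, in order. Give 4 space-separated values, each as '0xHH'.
0x06 0x29 0x8E 0x6E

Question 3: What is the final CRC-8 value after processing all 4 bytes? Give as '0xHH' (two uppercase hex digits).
After byte 1 (0x8D): reg=0x06
After byte 2 (0x64): reg=0x29
After byte 3 (0xA8): reg=0x8E
After byte 4 (0x2F): reg=0x6E

Answer: 0x6E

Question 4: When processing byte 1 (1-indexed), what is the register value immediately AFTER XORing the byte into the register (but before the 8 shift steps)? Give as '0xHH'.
Answer: 0xD8

Derivation:
Register before byte 1: 0x55
Byte 1: 0x8D
0x55 XOR 0x8D = 0xD8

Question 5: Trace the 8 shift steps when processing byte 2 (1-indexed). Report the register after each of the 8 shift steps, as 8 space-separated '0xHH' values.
Answer: 0xC4 0x8F 0x19 0x32 0x64 0xC8 0x97 0x29

Derivation:
After byte 1 (0x8D): reg=0x06
Register before byte 2: 0x06
After XOR with byte 0x64: 0x62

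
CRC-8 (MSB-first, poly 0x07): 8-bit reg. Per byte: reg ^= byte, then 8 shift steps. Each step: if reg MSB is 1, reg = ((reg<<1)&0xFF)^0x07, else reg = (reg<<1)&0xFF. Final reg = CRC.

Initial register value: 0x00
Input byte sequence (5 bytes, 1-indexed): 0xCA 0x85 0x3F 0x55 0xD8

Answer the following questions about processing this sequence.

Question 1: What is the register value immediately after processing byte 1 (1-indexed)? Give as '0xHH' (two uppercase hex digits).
Answer: 0x78

Derivation:
After byte 1 (0xCA): reg=0x78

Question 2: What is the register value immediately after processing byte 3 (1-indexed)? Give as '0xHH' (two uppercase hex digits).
After byte 1 (0xCA): reg=0x78
After byte 2 (0x85): reg=0xFD
After byte 3 (0x3F): reg=0x40

Answer: 0x40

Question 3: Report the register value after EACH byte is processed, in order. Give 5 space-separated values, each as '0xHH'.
0x78 0xFD 0x40 0x6B 0x10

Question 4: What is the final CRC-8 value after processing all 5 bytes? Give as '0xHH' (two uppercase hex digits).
After byte 1 (0xCA): reg=0x78
After byte 2 (0x85): reg=0xFD
After byte 3 (0x3F): reg=0x40
After byte 4 (0x55): reg=0x6B
After byte 5 (0xD8): reg=0x10

Answer: 0x10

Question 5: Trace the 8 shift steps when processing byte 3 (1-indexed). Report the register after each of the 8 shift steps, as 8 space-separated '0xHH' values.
Answer: 0x83 0x01 0x02 0x04 0x08 0x10 0x20 0x40

Derivation:
After byte 1 (0xCA): reg=0x78
After byte 2 (0x85): reg=0xFD
Register before byte 3: 0xFD
After XOR with byte 0x3F: 0xC2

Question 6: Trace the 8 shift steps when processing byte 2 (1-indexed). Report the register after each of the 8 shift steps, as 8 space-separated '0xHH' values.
Answer: 0xFD 0xFD 0xFD 0xFD 0xFD 0xFD 0xFD 0xFD

Derivation:
After byte 1 (0xCA): reg=0x78
Register before byte 2: 0x78
After XOR with byte 0x85: 0xFD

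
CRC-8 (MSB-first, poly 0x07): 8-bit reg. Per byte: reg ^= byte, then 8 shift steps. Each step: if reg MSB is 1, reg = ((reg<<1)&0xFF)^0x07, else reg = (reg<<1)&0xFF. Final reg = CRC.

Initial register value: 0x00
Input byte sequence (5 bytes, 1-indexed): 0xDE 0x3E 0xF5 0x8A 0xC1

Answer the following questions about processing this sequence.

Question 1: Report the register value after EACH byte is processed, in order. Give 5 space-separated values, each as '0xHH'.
0x14 0xD6 0xE9 0x2E 0x83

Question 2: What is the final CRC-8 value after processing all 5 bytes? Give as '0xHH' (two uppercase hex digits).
After byte 1 (0xDE): reg=0x14
After byte 2 (0x3E): reg=0xD6
After byte 3 (0xF5): reg=0xE9
After byte 4 (0x8A): reg=0x2E
After byte 5 (0xC1): reg=0x83

Answer: 0x83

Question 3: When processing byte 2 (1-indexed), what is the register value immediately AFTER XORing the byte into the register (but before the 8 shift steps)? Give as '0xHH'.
Register before byte 2: 0x14
Byte 2: 0x3E
0x14 XOR 0x3E = 0x2A

Answer: 0x2A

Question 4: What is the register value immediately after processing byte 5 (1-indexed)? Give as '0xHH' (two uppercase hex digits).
Answer: 0x83

Derivation:
After byte 1 (0xDE): reg=0x14
After byte 2 (0x3E): reg=0xD6
After byte 3 (0xF5): reg=0xE9
After byte 4 (0x8A): reg=0x2E
After byte 5 (0xC1): reg=0x83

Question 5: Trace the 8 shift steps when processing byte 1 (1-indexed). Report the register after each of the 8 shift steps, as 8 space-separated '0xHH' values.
Register before byte 1: 0x00
After XOR with byte 0xDE: 0xDE

Answer: 0xBB 0x71 0xE2 0xC3 0x81 0x05 0x0A 0x14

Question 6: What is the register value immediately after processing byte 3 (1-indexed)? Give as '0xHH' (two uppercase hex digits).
Answer: 0xE9

Derivation:
After byte 1 (0xDE): reg=0x14
After byte 2 (0x3E): reg=0xD6
After byte 3 (0xF5): reg=0xE9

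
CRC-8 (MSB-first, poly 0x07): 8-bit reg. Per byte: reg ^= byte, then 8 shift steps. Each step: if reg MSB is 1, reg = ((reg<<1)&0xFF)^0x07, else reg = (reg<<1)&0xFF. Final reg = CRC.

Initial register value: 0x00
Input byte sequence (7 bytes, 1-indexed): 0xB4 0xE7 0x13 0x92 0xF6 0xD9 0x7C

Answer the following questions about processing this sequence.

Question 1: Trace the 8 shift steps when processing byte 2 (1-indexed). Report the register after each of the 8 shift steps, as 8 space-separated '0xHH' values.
After byte 1 (0xB4): reg=0x05
Register before byte 2: 0x05
After XOR with byte 0xE7: 0xE2

Answer: 0xC3 0x81 0x05 0x0A 0x14 0x28 0x50 0xA0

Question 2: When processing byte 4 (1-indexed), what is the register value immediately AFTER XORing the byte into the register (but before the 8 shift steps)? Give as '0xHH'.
Register before byte 4: 0x10
Byte 4: 0x92
0x10 XOR 0x92 = 0x82

Answer: 0x82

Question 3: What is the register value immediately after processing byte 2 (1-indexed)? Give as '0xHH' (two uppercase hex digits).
After byte 1 (0xB4): reg=0x05
After byte 2 (0xE7): reg=0xA0

Answer: 0xA0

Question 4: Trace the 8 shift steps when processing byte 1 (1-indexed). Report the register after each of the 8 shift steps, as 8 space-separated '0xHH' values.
Register before byte 1: 0x00
After XOR with byte 0xB4: 0xB4

Answer: 0x6F 0xDE 0xBB 0x71 0xE2 0xC3 0x81 0x05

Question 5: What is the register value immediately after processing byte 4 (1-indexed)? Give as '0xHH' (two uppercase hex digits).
After byte 1 (0xB4): reg=0x05
After byte 2 (0xE7): reg=0xA0
After byte 3 (0x13): reg=0x10
After byte 4 (0x92): reg=0x87

Answer: 0x87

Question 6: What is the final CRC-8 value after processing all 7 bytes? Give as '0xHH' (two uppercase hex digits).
After byte 1 (0xB4): reg=0x05
After byte 2 (0xE7): reg=0xA0
After byte 3 (0x13): reg=0x10
After byte 4 (0x92): reg=0x87
After byte 5 (0xF6): reg=0x50
After byte 6 (0xD9): reg=0xB6
After byte 7 (0x7C): reg=0x78

Answer: 0x78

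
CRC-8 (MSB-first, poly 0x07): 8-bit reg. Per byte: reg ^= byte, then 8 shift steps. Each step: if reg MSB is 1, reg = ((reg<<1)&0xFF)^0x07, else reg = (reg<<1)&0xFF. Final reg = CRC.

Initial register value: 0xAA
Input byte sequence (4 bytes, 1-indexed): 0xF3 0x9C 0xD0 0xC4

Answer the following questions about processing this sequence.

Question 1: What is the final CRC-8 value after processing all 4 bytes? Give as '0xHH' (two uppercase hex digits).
Answer: 0xE1

Derivation:
After byte 1 (0xF3): reg=0x88
After byte 2 (0x9C): reg=0x6C
After byte 3 (0xD0): reg=0x3D
After byte 4 (0xC4): reg=0xE1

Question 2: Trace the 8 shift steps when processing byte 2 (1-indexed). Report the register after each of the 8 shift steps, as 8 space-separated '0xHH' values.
After byte 1 (0xF3): reg=0x88
Register before byte 2: 0x88
After XOR with byte 0x9C: 0x14

Answer: 0x28 0x50 0xA0 0x47 0x8E 0x1B 0x36 0x6C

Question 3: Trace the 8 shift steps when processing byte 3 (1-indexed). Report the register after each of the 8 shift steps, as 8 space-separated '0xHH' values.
Answer: 0x7F 0xFE 0xFB 0xF1 0xE5 0xCD 0x9D 0x3D

Derivation:
After byte 1 (0xF3): reg=0x88
After byte 2 (0x9C): reg=0x6C
Register before byte 3: 0x6C
After XOR with byte 0xD0: 0xBC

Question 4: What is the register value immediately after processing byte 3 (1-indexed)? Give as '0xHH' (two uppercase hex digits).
After byte 1 (0xF3): reg=0x88
After byte 2 (0x9C): reg=0x6C
After byte 3 (0xD0): reg=0x3D

Answer: 0x3D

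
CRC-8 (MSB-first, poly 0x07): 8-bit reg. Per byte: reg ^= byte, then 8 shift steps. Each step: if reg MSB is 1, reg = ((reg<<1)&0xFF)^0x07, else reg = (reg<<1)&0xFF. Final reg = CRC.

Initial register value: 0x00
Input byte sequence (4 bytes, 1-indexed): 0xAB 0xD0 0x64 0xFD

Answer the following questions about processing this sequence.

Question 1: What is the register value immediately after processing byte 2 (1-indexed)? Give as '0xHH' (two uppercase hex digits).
After byte 1 (0xAB): reg=0x58
After byte 2 (0xD0): reg=0xB1

Answer: 0xB1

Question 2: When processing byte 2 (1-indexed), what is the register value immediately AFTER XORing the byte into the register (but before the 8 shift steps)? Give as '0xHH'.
Register before byte 2: 0x58
Byte 2: 0xD0
0x58 XOR 0xD0 = 0x88

Answer: 0x88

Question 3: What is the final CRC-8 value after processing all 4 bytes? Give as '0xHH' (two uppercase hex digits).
Answer: 0x06

Derivation:
After byte 1 (0xAB): reg=0x58
After byte 2 (0xD0): reg=0xB1
After byte 3 (0x64): reg=0x25
After byte 4 (0xFD): reg=0x06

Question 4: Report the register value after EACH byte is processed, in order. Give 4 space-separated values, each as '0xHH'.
0x58 0xB1 0x25 0x06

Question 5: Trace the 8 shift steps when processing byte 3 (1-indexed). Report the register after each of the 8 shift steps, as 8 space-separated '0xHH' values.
Answer: 0xAD 0x5D 0xBA 0x73 0xE6 0xCB 0x91 0x25

Derivation:
After byte 1 (0xAB): reg=0x58
After byte 2 (0xD0): reg=0xB1
Register before byte 3: 0xB1
After XOR with byte 0x64: 0xD5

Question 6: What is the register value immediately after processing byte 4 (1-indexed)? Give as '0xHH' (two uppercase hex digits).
Answer: 0x06

Derivation:
After byte 1 (0xAB): reg=0x58
After byte 2 (0xD0): reg=0xB1
After byte 3 (0x64): reg=0x25
After byte 4 (0xFD): reg=0x06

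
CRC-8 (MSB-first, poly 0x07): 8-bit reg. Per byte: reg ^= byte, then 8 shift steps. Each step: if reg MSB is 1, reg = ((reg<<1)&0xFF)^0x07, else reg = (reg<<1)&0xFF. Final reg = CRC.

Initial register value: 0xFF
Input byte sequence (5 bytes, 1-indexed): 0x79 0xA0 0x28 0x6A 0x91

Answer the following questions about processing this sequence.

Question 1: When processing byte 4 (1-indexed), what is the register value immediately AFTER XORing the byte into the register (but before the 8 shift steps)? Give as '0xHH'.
Register before byte 4: 0xB6
Byte 4: 0x6A
0xB6 XOR 0x6A = 0xDC

Answer: 0xDC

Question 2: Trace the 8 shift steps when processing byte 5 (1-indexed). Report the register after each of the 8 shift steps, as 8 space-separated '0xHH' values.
Answer: 0x11 0x22 0x44 0x88 0x17 0x2E 0x5C 0xB8

Derivation:
After byte 1 (0x79): reg=0x9B
After byte 2 (0xA0): reg=0xA1
After byte 3 (0x28): reg=0xB6
After byte 4 (0x6A): reg=0x1A
Register before byte 5: 0x1A
After XOR with byte 0x91: 0x8B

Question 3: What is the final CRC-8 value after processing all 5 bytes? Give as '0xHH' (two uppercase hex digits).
Answer: 0xB8

Derivation:
After byte 1 (0x79): reg=0x9B
After byte 2 (0xA0): reg=0xA1
After byte 3 (0x28): reg=0xB6
After byte 4 (0x6A): reg=0x1A
After byte 5 (0x91): reg=0xB8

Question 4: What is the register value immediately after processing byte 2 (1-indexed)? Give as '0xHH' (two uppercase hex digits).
Answer: 0xA1

Derivation:
After byte 1 (0x79): reg=0x9B
After byte 2 (0xA0): reg=0xA1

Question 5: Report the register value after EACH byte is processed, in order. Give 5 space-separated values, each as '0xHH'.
0x9B 0xA1 0xB6 0x1A 0xB8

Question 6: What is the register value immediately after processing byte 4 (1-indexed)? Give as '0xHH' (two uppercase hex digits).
After byte 1 (0x79): reg=0x9B
After byte 2 (0xA0): reg=0xA1
After byte 3 (0x28): reg=0xB6
After byte 4 (0x6A): reg=0x1A

Answer: 0x1A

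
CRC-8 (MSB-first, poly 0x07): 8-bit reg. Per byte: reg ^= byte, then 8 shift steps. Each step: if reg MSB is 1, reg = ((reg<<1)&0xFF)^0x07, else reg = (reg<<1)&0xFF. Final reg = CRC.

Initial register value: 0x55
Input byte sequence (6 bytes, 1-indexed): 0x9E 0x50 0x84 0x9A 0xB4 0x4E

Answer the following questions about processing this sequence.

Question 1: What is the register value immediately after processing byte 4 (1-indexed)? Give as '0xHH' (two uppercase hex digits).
Answer: 0x29

Derivation:
After byte 1 (0x9E): reg=0x7F
After byte 2 (0x50): reg=0xCD
After byte 3 (0x84): reg=0xF8
After byte 4 (0x9A): reg=0x29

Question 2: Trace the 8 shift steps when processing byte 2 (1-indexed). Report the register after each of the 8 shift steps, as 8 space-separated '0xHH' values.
After byte 1 (0x9E): reg=0x7F
Register before byte 2: 0x7F
After XOR with byte 0x50: 0x2F

Answer: 0x5E 0xBC 0x7F 0xFE 0xFB 0xF1 0xE5 0xCD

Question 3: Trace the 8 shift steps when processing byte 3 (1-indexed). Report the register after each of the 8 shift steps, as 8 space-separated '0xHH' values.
After byte 1 (0x9E): reg=0x7F
After byte 2 (0x50): reg=0xCD
Register before byte 3: 0xCD
After XOR with byte 0x84: 0x49

Answer: 0x92 0x23 0x46 0x8C 0x1F 0x3E 0x7C 0xF8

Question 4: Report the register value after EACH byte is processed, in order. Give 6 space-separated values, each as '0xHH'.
0x7F 0xCD 0xF8 0x29 0xDA 0xE5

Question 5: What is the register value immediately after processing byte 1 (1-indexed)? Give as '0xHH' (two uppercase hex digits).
After byte 1 (0x9E): reg=0x7F

Answer: 0x7F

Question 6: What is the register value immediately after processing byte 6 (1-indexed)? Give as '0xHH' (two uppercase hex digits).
After byte 1 (0x9E): reg=0x7F
After byte 2 (0x50): reg=0xCD
After byte 3 (0x84): reg=0xF8
After byte 4 (0x9A): reg=0x29
After byte 5 (0xB4): reg=0xDA
After byte 6 (0x4E): reg=0xE5

Answer: 0xE5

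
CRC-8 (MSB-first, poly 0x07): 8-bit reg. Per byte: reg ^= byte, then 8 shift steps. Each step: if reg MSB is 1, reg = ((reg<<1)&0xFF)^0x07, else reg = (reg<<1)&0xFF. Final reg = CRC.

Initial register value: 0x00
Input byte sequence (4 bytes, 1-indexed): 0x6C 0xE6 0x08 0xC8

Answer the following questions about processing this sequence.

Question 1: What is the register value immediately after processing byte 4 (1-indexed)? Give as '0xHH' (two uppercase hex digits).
After byte 1 (0x6C): reg=0x03
After byte 2 (0xE6): reg=0xB5
After byte 3 (0x08): reg=0x3A
After byte 4 (0xC8): reg=0xD0

Answer: 0xD0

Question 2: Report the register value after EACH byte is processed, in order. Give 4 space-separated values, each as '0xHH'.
0x03 0xB5 0x3A 0xD0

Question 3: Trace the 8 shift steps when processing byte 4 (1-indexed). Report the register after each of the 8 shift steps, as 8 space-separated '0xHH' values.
Answer: 0xE3 0xC1 0x85 0x0D 0x1A 0x34 0x68 0xD0

Derivation:
After byte 1 (0x6C): reg=0x03
After byte 2 (0xE6): reg=0xB5
After byte 3 (0x08): reg=0x3A
Register before byte 4: 0x3A
After XOR with byte 0xC8: 0xF2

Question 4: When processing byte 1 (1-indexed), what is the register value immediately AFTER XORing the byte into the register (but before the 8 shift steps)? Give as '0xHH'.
Answer: 0x6C

Derivation:
Register before byte 1: 0x00
Byte 1: 0x6C
0x00 XOR 0x6C = 0x6C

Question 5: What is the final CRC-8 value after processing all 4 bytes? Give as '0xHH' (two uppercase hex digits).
Answer: 0xD0

Derivation:
After byte 1 (0x6C): reg=0x03
After byte 2 (0xE6): reg=0xB5
After byte 3 (0x08): reg=0x3A
After byte 4 (0xC8): reg=0xD0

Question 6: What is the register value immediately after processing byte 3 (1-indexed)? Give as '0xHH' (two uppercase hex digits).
After byte 1 (0x6C): reg=0x03
After byte 2 (0xE6): reg=0xB5
After byte 3 (0x08): reg=0x3A

Answer: 0x3A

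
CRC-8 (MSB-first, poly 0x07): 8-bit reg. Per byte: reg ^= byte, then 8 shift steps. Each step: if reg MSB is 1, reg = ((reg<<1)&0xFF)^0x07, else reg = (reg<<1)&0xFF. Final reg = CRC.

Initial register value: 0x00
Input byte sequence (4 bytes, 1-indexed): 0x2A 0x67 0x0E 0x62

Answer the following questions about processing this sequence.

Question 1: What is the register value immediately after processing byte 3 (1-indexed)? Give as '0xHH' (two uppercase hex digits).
After byte 1 (0x2A): reg=0xD6
After byte 2 (0x67): reg=0x1E
After byte 3 (0x0E): reg=0x70

Answer: 0x70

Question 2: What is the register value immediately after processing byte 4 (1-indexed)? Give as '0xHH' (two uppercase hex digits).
After byte 1 (0x2A): reg=0xD6
After byte 2 (0x67): reg=0x1E
After byte 3 (0x0E): reg=0x70
After byte 4 (0x62): reg=0x7E

Answer: 0x7E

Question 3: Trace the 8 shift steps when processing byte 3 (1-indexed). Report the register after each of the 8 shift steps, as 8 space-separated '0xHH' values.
Answer: 0x20 0x40 0x80 0x07 0x0E 0x1C 0x38 0x70

Derivation:
After byte 1 (0x2A): reg=0xD6
After byte 2 (0x67): reg=0x1E
Register before byte 3: 0x1E
After XOR with byte 0x0E: 0x10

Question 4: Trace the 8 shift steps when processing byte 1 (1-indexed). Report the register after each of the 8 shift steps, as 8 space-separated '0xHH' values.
Answer: 0x54 0xA8 0x57 0xAE 0x5B 0xB6 0x6B 0xD6

Derivation:
Register before byte 1: 0x00
After XOR with byte 0x2A: 0x2A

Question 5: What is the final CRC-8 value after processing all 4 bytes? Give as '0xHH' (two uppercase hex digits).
After byte 1 (0x2A): reg=0xD6
After byte 2 (0x67): reg=0x1E
After byte 3 (0x0E): reg=0x70
After byte 4 (0x62): reg=0x7E

Answer: 0x7E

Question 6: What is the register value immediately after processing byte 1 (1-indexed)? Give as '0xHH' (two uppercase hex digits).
After byte 1 (0x2A): reg=0xD6

Answer: 0xD6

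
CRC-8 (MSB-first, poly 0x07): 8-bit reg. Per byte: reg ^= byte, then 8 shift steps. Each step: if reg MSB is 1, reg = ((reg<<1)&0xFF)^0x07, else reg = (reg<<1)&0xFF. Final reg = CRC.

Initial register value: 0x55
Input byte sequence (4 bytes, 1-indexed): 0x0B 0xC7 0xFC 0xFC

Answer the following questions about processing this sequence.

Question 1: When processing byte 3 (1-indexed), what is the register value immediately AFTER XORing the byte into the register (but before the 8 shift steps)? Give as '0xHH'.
Register before byte 3: 0x81
Byte 3: 0xFC
0x81 XOR 0xFC = 0x7D

Answer: 0x7D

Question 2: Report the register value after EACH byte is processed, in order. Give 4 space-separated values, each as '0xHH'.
0x9D 0x81 0x74 0xB1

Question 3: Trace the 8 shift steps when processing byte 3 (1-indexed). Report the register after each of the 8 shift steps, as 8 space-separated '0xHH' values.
After byte 1 (0x0B): reg=0x9D
After byte 2 (0xC7): reg=0x81
Register before byte 3: 0x81
After XOR with byte 0xFC: 0x7D

Answer: 0xFA 0xF3 0xE1 0xC5 0x8D 0x1D 0x3A 0x74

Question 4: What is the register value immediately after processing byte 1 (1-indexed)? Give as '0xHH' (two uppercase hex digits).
After byte 1 (0x0B): reg=0x9D

Answer: 0x9D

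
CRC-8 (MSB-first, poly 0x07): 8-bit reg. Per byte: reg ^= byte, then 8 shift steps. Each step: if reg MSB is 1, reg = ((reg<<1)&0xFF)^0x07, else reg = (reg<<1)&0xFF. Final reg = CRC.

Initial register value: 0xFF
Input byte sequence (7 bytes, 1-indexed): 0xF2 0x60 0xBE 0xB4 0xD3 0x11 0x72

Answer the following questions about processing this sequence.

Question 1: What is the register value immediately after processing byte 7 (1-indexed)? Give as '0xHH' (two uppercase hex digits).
Answer: 0xD7

Derivation:
After byte 1 (0xF2): reg=0x23
After byte 2 (0x60): reg=0xCE
After byte 3 (0xBE): reg=0x57
After byte 4 (0xB4): reg=0xA7
After byte 5 (0xD3): reg=0x4B
After byte 6 (0x11): reg=0x81
After byte 7 (0x72): reg=0xD7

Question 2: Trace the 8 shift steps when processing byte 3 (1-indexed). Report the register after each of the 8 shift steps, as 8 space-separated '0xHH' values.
Answer: 0xE0 0xC7 0x89 0x15 0x2A 0x54 0xA8 0x57

Derivation:
After byte 1 (0xF2): reg=0x23
After byte 2 (0x60): reg=0xCE
Register before byte 3: 0xCE
After XOR with byte 0xBE: 0x70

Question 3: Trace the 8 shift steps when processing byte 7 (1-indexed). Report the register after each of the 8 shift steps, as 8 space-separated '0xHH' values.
Answer: 0xE1 0xC5 0x8D 0x1D 0x3A 0x74 0xE8 0xD7

Derivation:
After byte 1 (0xF2): reg=0x23
After byte 2 (0x60): reg=0xCE
After byte 3 (0xBE): reg=0x57
After byte 4 (0xB4): reg=0xA7
After byte 5 (0xD3): reg=0x4B
After byte 6 (0x11): reg=0x81
Register before byte 7: 0x81
After XOR with byte 0x72: 0xF3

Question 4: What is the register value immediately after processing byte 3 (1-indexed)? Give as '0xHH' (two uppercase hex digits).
After byte 1 (0xF2): reg=0x23
After byte 2 (0x60): reg=0xCE
After byte 3 (0xBE): reg=0x57

Answer: 0x57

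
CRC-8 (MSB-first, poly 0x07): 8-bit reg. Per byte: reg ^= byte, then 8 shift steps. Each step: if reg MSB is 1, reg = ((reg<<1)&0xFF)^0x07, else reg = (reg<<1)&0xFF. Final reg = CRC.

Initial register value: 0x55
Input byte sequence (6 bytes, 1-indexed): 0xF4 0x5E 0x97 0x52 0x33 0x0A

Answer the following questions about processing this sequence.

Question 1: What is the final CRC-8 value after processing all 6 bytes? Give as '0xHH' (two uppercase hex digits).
After byte 1 (0xF4): reg=0x6E
After byte 2 (0x5E): reg=0x90
After byte 3 (0x97): reg=0x15
After byte 4 (0x52): reg=0xD2
After byte 5 (0x33): reg=0xA9
After byte 6 (0x0A): reg=0x60

Answer: 0x60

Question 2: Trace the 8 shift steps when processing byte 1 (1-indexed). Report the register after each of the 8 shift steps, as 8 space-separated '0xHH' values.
Answer: 0x45 0x8A 0x13 0x26 0x4C 0x98 0x37 0x6E

Derivation:
Register before byte 1: 0x55
After XOR with byte 0xF4: 0xA1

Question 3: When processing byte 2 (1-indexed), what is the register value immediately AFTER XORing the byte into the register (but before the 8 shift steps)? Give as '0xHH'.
Answer: 0x30

Derivation:
Register before byte 2: 0x6E
Byte 2: 0x5E
0x6E XOR 0x5E = 0x30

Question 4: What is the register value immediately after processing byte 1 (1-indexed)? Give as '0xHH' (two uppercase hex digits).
After byte 1 (0xF4): reg=0x6E

Answer: 0x6E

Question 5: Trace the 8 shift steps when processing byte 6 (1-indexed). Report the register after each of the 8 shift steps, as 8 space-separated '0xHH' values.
After byte 1 (0xF4): reg=0x6E
After byte 2 (0x5E): reg=0x90
After byte 3 (0x97): reg=0x15
After byte 4 (0x52): reg=0xD2
After byte 5 (0x33): reg=0xA9
Register before byte 6: 0xA9
After XOR with byte 0x0A: 0xA3

Answer: 0x41 0x82 0x03 0x06 0x0C 0x18 0x30 0x60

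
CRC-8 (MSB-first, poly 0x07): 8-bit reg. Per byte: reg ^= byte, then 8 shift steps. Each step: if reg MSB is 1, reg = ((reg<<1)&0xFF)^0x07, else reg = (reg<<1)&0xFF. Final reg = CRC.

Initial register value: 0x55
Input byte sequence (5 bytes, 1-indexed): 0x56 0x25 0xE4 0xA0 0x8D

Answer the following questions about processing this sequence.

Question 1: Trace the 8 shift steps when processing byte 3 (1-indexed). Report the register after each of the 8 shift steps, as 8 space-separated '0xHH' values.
After byte 1 (0x56): reg=0x09
After byte 2 (0x25): reg=0xC4
Register before byte 3: 0xC4
After XOR with byte 0xE4: 0x20

Answer: 0x40 0x80 0x07 0x0E 0x1C 0x38 0x70 0xE0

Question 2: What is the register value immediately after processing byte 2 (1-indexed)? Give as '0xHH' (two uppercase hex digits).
Answer: 0xC4

Derivation:
After byte 1 (0x56): reg=0x09
After byte 2 (0x25): reg=0xC4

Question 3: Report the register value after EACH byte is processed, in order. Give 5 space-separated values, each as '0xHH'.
0x09 0xC4 0xE0 0xC7 0xF1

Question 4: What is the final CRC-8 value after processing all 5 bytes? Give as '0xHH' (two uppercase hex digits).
After byte 1 (0x56): reg=0x09
After byte 2 (0x25): reg=0xC4
After byte 3 (0xE4): reg=0xE0
After byte 4 (0xA0): reg=0xC7
After byte 5 (0x8D): reg=0xF1

Answer: 0xF1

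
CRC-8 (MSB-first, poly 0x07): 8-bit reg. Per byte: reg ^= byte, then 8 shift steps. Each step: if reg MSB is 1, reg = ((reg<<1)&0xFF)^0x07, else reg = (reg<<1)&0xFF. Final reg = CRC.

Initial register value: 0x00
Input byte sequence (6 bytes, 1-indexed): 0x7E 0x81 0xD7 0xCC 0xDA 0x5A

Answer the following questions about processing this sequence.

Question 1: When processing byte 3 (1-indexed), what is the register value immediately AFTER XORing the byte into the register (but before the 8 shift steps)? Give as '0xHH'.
Answer: 0x2D

Derivation:
Register before byte 3: 0xFA
Byte 3: 0xD7
0xFA XOR 0xD7 = 0x2D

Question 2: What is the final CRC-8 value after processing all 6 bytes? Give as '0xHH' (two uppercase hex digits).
After byte 1 (0x7E): reg=0x7D
After byte 2 (0x81): reg=0xFA
After byte 3 (0xD7): reg=0xC3
After byte 4 (0xCC): reg=0x2D
After byte 5 (0xDA): reg=0xCB
After byte 6 (0x5A): reg=0xFE

Answer: 0xFE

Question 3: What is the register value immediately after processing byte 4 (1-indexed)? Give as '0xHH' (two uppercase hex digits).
Answer: 0x2D

Derivation:
After byte 1 (0x7E): reg=0x7D
After byte 2 (0x81): reg=0xFA
After byte 3 (0xD7): reg=0xC3
After byte 4 (0xCC): reg=0x2D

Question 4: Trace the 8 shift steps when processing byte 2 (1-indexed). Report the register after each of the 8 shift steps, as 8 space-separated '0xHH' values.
Answer: 0xFF 0xF9 0xF5 0xED 0xDD 0xBD 0x7D 0xFA

Derivation:
After byte 1 (0x7E): reg=0x7D
Register before byte 2: 0x7D
After XOR with byte 0x81: 0xFC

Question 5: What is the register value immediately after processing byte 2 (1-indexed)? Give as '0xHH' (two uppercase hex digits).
After byte 1 (0x7E): reg=0x7D
After byte 2 (0x81): reg=0xFA

Answer: 0xFA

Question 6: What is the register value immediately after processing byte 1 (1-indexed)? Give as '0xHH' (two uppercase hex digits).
Answer: 0x7D

Derivation:
After byte 1 (0x7E): reg=0x7D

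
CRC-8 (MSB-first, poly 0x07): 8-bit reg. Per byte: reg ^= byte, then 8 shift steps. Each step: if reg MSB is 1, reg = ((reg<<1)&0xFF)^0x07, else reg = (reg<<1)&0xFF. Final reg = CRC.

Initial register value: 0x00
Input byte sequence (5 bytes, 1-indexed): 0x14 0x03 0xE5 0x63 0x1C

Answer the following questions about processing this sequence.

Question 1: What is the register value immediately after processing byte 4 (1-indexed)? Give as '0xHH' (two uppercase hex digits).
After byte 1 (0x14): reg=0x6C
After byte 2 (0x03): reg=0x0A
After byte 3 (0xE5): reg=0x83
After byte 4 (0x63): reg=0xAE

Answer: 0xAE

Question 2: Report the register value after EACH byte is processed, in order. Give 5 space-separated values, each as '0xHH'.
0x6C 0x0A 0x83 0xAE 0x17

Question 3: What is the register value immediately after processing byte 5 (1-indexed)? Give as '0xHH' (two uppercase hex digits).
Answer: 0x17

Derivation:
After byte 1 (0x14): reg=0x6C
After byte 2 (0x03): reg=0x0A
After byte 3 (0xE5): reg=0x83
After byte 4 (0x63): reg=0xAE
After byte 5 (0x1C): reg=0x17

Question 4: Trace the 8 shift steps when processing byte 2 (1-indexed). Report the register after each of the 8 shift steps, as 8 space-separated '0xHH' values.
Answer: 0xDE 0xBB 0x71 0xE2 0xC3 0x81 0x05 0x0A

Derivation:
After byte 1 (0x14): reg=0x6C
Register before byte 2: 0x6C
After XOR with byte 0x03: 0x6F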